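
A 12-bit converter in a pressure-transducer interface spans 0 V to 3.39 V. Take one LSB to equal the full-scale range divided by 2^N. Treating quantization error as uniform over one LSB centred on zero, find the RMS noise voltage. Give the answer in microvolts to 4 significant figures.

Range is 3.39 V.
Step size = 3.39/4096 V = 0.827637 mV.
σ_q = LSB/√12 = 0.827637 mV/3.4641 = 238.9 µV.

238.9 µV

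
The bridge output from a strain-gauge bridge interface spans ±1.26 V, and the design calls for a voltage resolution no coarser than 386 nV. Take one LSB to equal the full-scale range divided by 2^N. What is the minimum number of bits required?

23 bits

Range = 1.26 − (-1.26) = 2.52 V.
Need 2^N ≥ 2.52 V / 386 nV = 6.528e6 → N_min = 23.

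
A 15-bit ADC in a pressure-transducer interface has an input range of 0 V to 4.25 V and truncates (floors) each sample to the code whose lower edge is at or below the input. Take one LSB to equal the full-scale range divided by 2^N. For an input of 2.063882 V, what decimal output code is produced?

Span = 4.25 V. LSB = 4.25 V / 2^15 ≈ 129.7 µV.
code = ⌊(V_in − V_min)/LSB⌋ = ⌊(V_in − V_min) × 2^15 / range⌋
     = ⌊(2.063882 − (0)) × 32768 / 4.25⌋ = ⌊2.063882 × 32768/4.25⌋
     = ⌊15912.773⌋ = 15912.

15912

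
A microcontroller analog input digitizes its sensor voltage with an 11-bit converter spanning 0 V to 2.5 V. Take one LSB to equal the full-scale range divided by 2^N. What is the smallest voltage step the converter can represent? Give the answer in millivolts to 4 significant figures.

1.221 mV

Range is 2.5 V.
Number of codes = 2^11 = 2048.
Step size = 2.5/2048 V = 1.221 mV.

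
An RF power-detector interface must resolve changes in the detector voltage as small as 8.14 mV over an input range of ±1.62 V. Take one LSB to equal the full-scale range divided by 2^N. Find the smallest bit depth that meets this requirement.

9 bits

Span: 1.62 V − (-1.62 V) = 3.24 V.
Levels needed ≥ 3.24/8.14 mV = 398.0. 2^9 = 512 suffices, so N_min = 9.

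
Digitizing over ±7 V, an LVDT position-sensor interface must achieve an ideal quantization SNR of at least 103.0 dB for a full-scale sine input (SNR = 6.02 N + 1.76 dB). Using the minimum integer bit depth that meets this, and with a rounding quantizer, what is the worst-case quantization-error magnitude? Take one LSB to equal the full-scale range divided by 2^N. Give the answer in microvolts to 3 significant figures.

53.4 µV

Range = 7 − (-7) = 14 V.
N ≥ (103.0 − 1.76)/6.02 = 16.817 → N_min = 17.
LSB = 14 V / 2^17 = 106.81 µV.
|e|_max = LSB/2 = 53.4 µV.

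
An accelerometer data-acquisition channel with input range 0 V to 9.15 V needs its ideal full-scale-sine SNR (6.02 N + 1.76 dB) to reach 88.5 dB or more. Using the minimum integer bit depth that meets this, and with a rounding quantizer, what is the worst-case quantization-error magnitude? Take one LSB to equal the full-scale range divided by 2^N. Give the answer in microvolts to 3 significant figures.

140 µV

Full-scale range = 9.15 V.
6.02 N + 1.76 ≥ 88.5 gives N ≥ 14.409, so the minimum integer is 15.
LSB = 9.15 V ÷ 2^15 = 9.15/32768 V = 279.24 µV.
|e|_max = LSB/2 = 140 µV.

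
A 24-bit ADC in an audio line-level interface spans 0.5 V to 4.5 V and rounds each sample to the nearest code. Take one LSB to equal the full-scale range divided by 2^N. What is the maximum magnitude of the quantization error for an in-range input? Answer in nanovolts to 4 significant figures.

The full-scale span is 4.5 − (0.5) = 4 V.
LSB = 4 V ÷ 2^24 = 4/16777216 V = 238.419 nV.
Worst-case error for round-to-nearest is half an LSB: 119.2 nV.

119.2 nV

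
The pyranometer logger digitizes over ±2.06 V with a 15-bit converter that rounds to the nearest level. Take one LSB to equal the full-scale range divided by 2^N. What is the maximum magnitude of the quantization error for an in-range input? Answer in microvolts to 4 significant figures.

Range = 2.06 − (-2.06) = 4.12 V.
LSB = 4.12 V / 2^15 = 125.732 µV.
A rounding quantizer has |error| ≤ LSB/2 = 62.87 µV.

62.87 µV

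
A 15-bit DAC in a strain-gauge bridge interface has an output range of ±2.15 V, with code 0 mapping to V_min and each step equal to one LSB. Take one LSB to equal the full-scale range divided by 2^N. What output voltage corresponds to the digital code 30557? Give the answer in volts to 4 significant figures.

Span: 2.15 V − (-2.15 V) = 4.3 V. LSB = 4.3 V / 2^15.
Output = V_min + (30557/32768) × range = -2.15 + 0.932526 × 4.3 V
      = -2.15 + 4.00986 = 1.85986 V.

1.860 V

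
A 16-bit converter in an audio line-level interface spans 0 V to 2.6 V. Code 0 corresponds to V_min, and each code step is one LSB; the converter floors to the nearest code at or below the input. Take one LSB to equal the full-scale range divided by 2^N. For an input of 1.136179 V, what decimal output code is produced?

Range is 2.6 V. LSB = 2.6 V / 2^16 ≈ 39.67 µV.
(V_in − V_min) × 2^16/range = (1.136179 − (0)) × 65536/2.6 = 28638.703.
Floor → code = 28638.

28638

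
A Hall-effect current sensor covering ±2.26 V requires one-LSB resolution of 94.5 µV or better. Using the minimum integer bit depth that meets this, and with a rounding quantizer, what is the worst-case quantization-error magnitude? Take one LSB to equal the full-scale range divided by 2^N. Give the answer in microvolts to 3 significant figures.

Span: 2.26 V − (-2.26 V) = 4.52 V.
Need 2^N ≥ 4.52 V / 94.5 µV = 47830 → N_min = 16.
LSB = 4.52 V / 2^16 = 68.970 µV.
Half an LSB is 34.5 µV.

34.5 µV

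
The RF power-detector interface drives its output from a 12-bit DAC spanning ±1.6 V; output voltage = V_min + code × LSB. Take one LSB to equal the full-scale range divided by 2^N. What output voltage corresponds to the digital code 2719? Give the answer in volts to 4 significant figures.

0.5242 V

Full-scale range = 1.6 V − (-1.6 V) = 3.2 V. LSB = 3.2 V / 2^12.
V_out = -1.6 + 2719 × (3.2/4096) V
      = -1.6 V + 2.12422 V = 0.524219 V.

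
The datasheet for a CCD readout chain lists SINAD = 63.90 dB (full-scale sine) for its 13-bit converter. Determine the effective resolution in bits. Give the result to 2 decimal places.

ENOB = (63.90 − 1.76)/6.02 = 10.3223 bits.

10.32 bits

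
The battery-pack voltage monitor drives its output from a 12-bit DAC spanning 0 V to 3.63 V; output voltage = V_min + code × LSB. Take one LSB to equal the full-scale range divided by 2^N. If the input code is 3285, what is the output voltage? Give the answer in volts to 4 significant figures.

2.911 V

Range is 3.63 V. LSB = 3.63 V / 2^12.
V_out = 0 + 3285 × (3.63/4096) V
      = 0 V + 2.91127 V = 2.91127 V.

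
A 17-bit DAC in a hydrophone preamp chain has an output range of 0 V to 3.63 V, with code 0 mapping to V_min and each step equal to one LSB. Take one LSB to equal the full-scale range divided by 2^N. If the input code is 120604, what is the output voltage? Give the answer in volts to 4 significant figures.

Full-scale range = 3.63 V. LSB = 3.63 V / 2^17.
V_out = 0 + 120604 × (3.63/131072) V
      = 0 V + 3.34009 V = 3.34009 V.

3.340 V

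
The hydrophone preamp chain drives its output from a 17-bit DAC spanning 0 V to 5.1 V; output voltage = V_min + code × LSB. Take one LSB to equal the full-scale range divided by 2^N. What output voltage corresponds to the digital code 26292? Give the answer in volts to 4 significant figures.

Full-scale range = 5.1 V. LSB = 5.1 V / 2^17.
V_out = V_min + code × LSB = 0 V + 26292 × 5.1 V / 131072
      = 0 + 1.02302 = 1.02302 V.

1.023 V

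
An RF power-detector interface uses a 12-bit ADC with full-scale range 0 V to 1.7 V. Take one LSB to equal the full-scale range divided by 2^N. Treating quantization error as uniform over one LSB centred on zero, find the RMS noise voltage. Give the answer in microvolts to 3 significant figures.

120 µV

Range is 1.7 V.
LSB = 1.7 V ÷ 2^12 = 1.7/4096 V = 415.04 µV.
V_rms = LSB/√12 = 415.04 µV / √12 = 120 µV.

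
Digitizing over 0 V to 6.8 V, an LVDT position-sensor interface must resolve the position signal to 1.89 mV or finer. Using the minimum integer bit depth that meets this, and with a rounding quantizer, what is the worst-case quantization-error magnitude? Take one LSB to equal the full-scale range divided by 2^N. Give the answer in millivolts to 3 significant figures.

0.830 mV

Full-scale range = 6.8 V.
Levels needed ≥ 6.8/1.89 mV = 3598. 2^12 = 4096 suffices, so N_min = 12.
Step size = 6.8/4096 V = 1.6602 mV.
Half an LSB is 0.830 mV.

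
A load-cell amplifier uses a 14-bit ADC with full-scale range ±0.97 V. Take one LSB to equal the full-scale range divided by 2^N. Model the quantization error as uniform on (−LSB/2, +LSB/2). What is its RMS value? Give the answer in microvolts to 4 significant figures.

34.18 µV

Range = 0.97 − (-0.97) = 1.94 V.
Step size = 1.94/16384 V = 118.408 µV.
V_rms = LSB/√12 = 118.408 µV / √12 = 34.18 µV.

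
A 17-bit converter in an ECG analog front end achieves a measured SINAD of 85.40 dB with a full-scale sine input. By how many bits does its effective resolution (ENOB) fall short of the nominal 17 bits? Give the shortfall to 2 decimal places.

3.11 bits

Effective bits = (85.40 − 1.76)/6.02 = 13.8937.
Lost resolution: 17 − 13.8937 = 3.1063 bits.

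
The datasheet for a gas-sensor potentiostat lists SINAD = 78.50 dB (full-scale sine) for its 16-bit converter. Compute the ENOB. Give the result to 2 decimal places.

(78.50 − 1.76) / 6.02 = 76.74/6.02 = 12.7475 effective bits.

12.75 bits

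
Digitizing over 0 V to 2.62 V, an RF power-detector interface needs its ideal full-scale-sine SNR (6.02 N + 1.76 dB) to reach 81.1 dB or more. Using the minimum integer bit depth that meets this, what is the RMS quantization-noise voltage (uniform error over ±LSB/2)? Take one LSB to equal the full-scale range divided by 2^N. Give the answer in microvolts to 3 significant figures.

46.2 µV

Range is 2.62 V.
6.02 N + 1.76 ≥ 81.1 gives N ≥ 13.179, so the minimum integer is 14.
LSB = 2.62 V / 2^14 = 159.91 µV.
σ_q = LSB/√12 = 159.91 µV/3.4641 = 46.2 µV.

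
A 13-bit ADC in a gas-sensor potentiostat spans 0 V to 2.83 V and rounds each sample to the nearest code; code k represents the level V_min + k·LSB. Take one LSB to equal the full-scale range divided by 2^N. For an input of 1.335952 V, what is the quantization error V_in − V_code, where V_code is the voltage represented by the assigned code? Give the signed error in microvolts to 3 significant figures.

+62.1 µV

V_FS = 2.83 V. LSB = 2.83 V / 2^13 ≈ 345.5 µV.
(V_in − V_min)/LSB = (1.335952 − (0)) × 8192/2.83 = 3867.1798 → nearest code k = 3867.
V_code = V_min + k × range/2^13 = 0 + 3867 × 2.83/8192 = 1.335889893 V.
Error = V_in − V_code = 1.335952 − (1.335889893) = +62.1 µV.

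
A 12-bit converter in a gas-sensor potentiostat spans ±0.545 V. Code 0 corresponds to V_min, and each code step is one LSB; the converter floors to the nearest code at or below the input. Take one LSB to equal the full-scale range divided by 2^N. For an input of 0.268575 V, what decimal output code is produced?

3057

Span: 0.545 V − (-0.545 V) = 1.09 V. LSB = 1.09 V / 2^12 ≈ 266.1 µV.
code = ⌊(V_in − V_min)/LSB⌋ = ⌊(V_in − V_min) × 2^12 / range⌋
     = ⌊(0.268575 − (-0.545)) × 4096 / 1.09⌋ = ⌊0.813575 × 4096/1.09⌋
     = ⌊3057.251⌋ = 3057.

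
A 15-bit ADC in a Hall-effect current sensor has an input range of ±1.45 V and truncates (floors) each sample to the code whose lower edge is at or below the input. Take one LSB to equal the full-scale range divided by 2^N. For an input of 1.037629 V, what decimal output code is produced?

The full-scale span is 1.45 − (-1.45) = 2.9 V. LSB = 2.9 V / 2^15 ≈ 88.50 µV.
code = ⌊(V_in − V_min)/LSB⌋ = ⌊(V_in − V_min) × 2^15 / range⌋
     = ⌊(1.037629 − (-1.45)) × 32768 / 2.9⌋ = ⌊2.487629 × 32768/2.9⌋
     = ⌊28108.492⌋ = 28108.

28108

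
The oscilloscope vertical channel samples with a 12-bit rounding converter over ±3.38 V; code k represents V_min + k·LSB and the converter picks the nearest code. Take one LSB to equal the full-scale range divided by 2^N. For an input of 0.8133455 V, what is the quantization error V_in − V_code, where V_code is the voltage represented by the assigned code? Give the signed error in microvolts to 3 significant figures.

−297 µV

Span: 3.38 V − (-3.38 V) = 6.76 V. LSB = 6.76 V / 2^12 ≈ 1.650 mV.
(V_in − V_min)/LSB = (0.8133455 − (-3.38)) × 4096/6.76 = 2540.8200 → nearest code k = 2541.
V_code = -3.38 + (2541/4096) × 6.76 = 0.8136425781 V.
Error = V_in − V_code = 0.8133455 − (0.8136425781) = −297 µV.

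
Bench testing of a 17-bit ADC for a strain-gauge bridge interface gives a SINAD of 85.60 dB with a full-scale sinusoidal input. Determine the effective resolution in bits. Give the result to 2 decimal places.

13.93 bits

ENOB = (SINAD − 1.76) / 6.02 = (85.60 − 1.76) / 6.02 = 83.84 / 6.02 = 13.9269.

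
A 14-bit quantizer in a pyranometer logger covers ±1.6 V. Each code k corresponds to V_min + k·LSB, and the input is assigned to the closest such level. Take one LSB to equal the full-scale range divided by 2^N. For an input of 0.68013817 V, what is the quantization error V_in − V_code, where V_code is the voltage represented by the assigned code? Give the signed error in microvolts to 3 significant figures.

The full-scale span is 1.6 − (-1.6) = 3.2 V. LSB = 3.2 V / 2^14 ≈ 195.3 µV.
(V_in − V_min)/LSB = (0.68013817 − (-1.6)) × 16384/3.2 = 11674.3074 → nearest code k = 11674.
V_code = V_min + k × range/2^14 = -1.6 + 11674 × 3.2/16384 = 0.68007812500 V.
V_in − V_code = 0.68013817 − (0.68007812500) = +60.0 µV.

+60.0 µV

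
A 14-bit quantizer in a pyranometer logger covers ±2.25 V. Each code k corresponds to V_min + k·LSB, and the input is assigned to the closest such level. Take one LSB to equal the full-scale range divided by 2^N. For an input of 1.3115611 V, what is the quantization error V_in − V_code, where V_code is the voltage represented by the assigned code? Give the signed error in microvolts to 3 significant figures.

+68.2 µV

The full-scale span is 2.25 − (-2.25) = 4.5 V. LSB = 4.5 V / 2^14 ≈ 274.7 µV.
(V_in − V_min)/LSB = (1.3115611 − (-2.25)) × 16384/4.5 = 12967.2482 → nearest code k = 12967.
V_code = V_min + k × range/2^14 = -2.25 + 12967 × 4.5/16384 = 1.3114929199 V.
V_in − V_code = 1.3115611 − (1.3114929199) = +68.2 µV.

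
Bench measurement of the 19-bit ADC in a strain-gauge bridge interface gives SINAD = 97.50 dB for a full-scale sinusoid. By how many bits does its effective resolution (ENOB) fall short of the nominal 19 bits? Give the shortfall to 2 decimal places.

3.10 bits

Effective bits = (97.50 − 1.76)/6.02 = 15.9037.
Shortfall = 19 − 15.9037 = 3.0963 bits.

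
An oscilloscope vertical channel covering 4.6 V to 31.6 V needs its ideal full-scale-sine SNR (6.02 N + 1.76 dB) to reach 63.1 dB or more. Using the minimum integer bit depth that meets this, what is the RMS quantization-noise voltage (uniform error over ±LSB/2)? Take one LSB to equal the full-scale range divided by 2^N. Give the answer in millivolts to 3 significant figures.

Range = 31.6 − (4.6) = 27 V.
Solving 6.02 N ≥ 63.1 − 1.76: N ≥ 10.189. Round up → N = 11.
LSB = 27 V ÷ 2^11 = 27/2048 V = 13.184 mV.
RMS noise = LSB/√12 = 3.81 mV.

3.81 mV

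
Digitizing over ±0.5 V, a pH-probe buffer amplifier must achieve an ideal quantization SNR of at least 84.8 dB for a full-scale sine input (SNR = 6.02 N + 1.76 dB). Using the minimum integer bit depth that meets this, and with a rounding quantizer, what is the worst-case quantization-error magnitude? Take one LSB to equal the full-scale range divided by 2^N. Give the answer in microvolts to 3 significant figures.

Range = 0.5 − (-0.5) = 1 V.
Solving 6.02 N ≥ 84.8 − 1.76: N ≥ 13.794. Round up → N = 14.
LSB = 1 V / 2^14 = 61.035 µV.
|e|_max = LSB/2 = 30.5 µV.

30.5 µV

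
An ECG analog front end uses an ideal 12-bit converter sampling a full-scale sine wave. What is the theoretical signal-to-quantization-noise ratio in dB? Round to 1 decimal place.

Ideal quantization SNR: 6.02 × 12 + 1.76 dB = 74.0 dB.

74.0 dB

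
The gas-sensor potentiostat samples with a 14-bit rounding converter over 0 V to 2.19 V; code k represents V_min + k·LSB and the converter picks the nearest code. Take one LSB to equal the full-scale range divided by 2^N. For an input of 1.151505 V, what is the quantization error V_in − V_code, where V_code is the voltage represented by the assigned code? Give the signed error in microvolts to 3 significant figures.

−36.1 µV

Span = 2.19 V. LSB = 2.19 V / 2^14 ≈ 133.7 µV.
Position in LSBs: (1.151505 − (0)) × 16384/2.19 = 8614.7296; rounding gives k = 8615.
V_code = V_min + k × range/2^14 = 0 + 8615 × 2.19/16384 = 1.1515411377 V.
V_in − V_code = 1.151505 − (1.1515411377) = −36.1 µV.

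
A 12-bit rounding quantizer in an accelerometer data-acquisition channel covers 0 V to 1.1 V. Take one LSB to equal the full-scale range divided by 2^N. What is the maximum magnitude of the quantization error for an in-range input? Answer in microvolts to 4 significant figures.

Span = 1.1 V.
One LSB is 1.1 V / 4096 = 268.555 µV.
Worst-case error for round-to-nearest is half an LSB: 134.3 µV.

134.3 µV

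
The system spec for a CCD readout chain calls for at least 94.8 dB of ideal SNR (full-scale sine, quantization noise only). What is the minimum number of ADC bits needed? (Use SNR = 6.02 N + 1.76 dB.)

Solving 6.02 N ≥ 94.8 − 1.76: N ≥ 15.455. Round up → N = 16.

16 bits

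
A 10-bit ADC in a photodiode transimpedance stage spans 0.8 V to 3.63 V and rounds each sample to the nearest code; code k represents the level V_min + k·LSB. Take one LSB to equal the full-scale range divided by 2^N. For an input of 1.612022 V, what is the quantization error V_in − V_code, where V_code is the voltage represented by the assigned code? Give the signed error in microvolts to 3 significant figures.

The full-scale span is 3.63 − (0.8) = 2.83 V. LSB = 2.83 V / 2^10 ≈ 2.764 mV.
Position in LSBs: (1.612022 − (0.8)) × 1024/2.83 = 293.8200; rounding gives k = 294.
Reconstructed level: 0.8 + 294 × 2.83/1024 V = 1.612519531 V.
V_in − V_code = 1.612022 − (1.612519531) = −498 µV.

−498 µV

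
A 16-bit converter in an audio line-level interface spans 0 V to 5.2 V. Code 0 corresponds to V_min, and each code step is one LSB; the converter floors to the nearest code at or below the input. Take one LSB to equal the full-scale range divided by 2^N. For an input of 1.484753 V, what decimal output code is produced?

18712

Range is 5.2 V. LSB = 5.2 V / 2^16 ≈ 79.35 µV.
(V_in − V_min) × 2^16/range = (1.484753 − (0)) × 65536/5.2 = 18712.456.
Floor → code = 18712.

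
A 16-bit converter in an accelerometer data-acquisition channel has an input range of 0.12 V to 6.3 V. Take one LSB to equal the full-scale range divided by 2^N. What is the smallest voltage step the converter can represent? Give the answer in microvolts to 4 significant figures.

94.30 µV

Span: 6.3 V − (0.12 V) = 6.18 V.
There are 2^16 = 65536 steps.
One LSB is 6.18 V / 65536 = 94.30 µV.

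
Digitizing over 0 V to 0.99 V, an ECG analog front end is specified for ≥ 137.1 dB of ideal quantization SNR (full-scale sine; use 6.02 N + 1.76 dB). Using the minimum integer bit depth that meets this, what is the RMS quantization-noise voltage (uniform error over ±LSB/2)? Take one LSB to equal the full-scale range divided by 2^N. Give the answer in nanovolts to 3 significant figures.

34.1 nV

Span = 0.99 V.
Required N = ⌈(137.1 − 1.76)/6.02⌉ = ⌈22.482⌉ = 23.
LSB = 0.99 V ÷ 2^23 = 0.99/8388608 V = 118.02 nV.
RMS noise = LSB/√12 = 34.1 nV.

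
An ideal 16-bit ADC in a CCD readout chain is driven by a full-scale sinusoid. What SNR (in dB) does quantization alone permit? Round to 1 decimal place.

For an ideal N-bit converter with full-scale sine input, SNR = 6.02 N + 1.76 dB. SNR = 6.02 × 16 + 1.76 = 96.32 + 1.76 = 98.08 dB.

98.1 dB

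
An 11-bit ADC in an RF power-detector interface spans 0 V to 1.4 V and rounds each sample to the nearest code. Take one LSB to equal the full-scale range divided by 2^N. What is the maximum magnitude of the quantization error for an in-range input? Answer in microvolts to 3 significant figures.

Span = 1.4 V.
LSB = 1.4 V / 2^11 = 0.68359 mV.
A rounding quantizer has |error| ≤ LSB/2 = 342 µV.

342 µV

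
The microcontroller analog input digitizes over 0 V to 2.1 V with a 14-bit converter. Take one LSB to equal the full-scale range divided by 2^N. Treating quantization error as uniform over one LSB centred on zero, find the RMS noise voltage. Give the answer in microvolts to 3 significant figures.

37.0 µV

Span = 2.1 V.
LSB = 2.1 V ÷ 2^14 = 2.1/16384 V = 128.17 µV.
σ_q = LSB/√12 = 128.17 µV/3.4641 = 37.0 µV.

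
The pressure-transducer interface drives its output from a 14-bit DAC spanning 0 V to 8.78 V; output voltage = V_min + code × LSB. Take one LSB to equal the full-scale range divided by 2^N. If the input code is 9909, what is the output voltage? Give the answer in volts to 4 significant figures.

V_FS = 8.78 V. LSB = 8.78 V / 2^14.
Output = V_min + (9909/16384) × range = 0 + 0.604797 × 8.78 V
      = 0 V + 5.31012 V = 5.31012 V.

5.310 V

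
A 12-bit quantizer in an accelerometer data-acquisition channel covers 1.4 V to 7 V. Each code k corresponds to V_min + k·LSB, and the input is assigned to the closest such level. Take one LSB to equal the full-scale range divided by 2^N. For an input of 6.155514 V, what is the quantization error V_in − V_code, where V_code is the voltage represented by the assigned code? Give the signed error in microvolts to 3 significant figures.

The full-scale span is 7 − (1.4) = 5.6 V. LSB = 5.6 V / 2^12 ≈ 1.367 mV.
(6.155514 − (1.4)) / LSB = 4.755514 × 4096/5.6 = 3478.3188. Nearest integer: k = 3478.
Reconstructed level: 1.4 + 3478 × 5.6/4096 V = 6.155078125 V.
Error = V_in − V_code = 6.155514 − (6.155078125) = +436 µV.

+436 µV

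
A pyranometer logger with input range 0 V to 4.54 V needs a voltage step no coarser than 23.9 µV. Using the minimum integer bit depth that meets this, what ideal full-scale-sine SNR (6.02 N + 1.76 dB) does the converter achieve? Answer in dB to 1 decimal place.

110.1 dB

Full-scale range = 4.54 V.
Need 2^N ≥ 4.54 V / 23.9 µV = 190000 → N_min = 18.
SNR = 6.02 × 18 + 1.76 = 110.12 dB.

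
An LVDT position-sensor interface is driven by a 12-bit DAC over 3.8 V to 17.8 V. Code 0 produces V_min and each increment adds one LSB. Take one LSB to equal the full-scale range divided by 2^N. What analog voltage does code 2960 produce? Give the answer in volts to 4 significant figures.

13.92 V

The full-scale span is 17.8 − (3.8) = 14 V. LSB = 14 V / 2^12.
V_out = 3.8 + 2960 × (14/4096) V
      = 3.8 V + 10.1172 V = 13.9172 V.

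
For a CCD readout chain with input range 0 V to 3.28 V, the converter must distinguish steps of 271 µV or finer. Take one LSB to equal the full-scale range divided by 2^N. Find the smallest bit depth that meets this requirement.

14 bits

Full-scale range = 3.28 V.
Levels needed ≥ 3.28/271 µV = 12100. 2^14 = 16384 suffices, so N_min = 14.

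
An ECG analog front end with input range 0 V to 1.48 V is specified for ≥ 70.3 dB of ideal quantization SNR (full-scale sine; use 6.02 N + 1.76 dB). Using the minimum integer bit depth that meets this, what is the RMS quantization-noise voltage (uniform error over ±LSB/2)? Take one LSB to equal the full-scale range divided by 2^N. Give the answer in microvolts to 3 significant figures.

V_FS = 1.48 V.
N ≥ (70.3 − 1.76)/6.02 = 11.385 → N_min = 12.
LSB = 1.48 V ÷ 2^12 = 1.48/4096 V = 361.33 µV.
V_rms = LSB/√12 = 104 µV.

104 µV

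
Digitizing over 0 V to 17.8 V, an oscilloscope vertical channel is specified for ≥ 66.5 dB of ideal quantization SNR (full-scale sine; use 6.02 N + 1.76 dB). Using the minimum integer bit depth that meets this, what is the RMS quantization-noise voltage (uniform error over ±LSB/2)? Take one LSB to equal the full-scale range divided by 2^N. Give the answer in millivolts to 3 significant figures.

Full-scale range = 17.8 V.
6.02 N + 1.76 ≥ 66.5 gives N ≥ 10.754, so the minimum integer is 11.
LSB = 17.8 V / 2^11 = 8.6914 mV.
V_rms = LSB/√12 = 2.51 mV.

2.51 mV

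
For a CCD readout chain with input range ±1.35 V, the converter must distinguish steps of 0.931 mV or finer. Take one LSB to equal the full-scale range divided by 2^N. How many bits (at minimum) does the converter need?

Span: 1.35 V − (-1.35 V) = 2.7 V.
Levels needed ≥ 2.7/0.931 mV = 2900. 2^12 = 4096 suffices, so N_min = 12.

12 bits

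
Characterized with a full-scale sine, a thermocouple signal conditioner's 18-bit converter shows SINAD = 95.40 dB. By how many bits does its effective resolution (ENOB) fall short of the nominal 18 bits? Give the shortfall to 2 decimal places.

2.45 bits

N_eff = (95.40 − 1.76)/6.02 = 15.5548 bits.
18 − 15.5548 = 2.45 bits below nominal.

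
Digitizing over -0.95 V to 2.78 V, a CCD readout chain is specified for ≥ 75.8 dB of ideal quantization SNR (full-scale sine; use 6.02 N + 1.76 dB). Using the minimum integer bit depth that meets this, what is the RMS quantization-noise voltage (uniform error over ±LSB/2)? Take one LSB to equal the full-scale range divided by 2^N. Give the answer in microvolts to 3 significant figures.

Full-scale range = 2.78 V − (-0.95 V) = 3.73 V.
6.02 N + 1.76 ≥ 75.8 gives N ≥ 12.299, so the minimum integer is 13.
Step size = 3.73/8192 V = 455.32 µV.
V_rms = LSB/√12 = 131 µV.

131 µV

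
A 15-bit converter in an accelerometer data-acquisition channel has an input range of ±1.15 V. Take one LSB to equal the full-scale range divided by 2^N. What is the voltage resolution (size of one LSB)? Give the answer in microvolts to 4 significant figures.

Span: 1.15 V − (-1.15 V) = 2.3 V.
2^15 = 32768 levels.
One LSB is 2.3 V / 32768 = 70.19 µV.

70.19 µV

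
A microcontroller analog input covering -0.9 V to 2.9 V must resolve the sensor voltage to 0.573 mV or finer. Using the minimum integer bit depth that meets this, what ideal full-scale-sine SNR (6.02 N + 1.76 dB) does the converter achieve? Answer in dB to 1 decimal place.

Span: 2.9 V − (-0.9 V) = 3.8 V.
Required number of levels: 3.8/0.573 mV = 6631.8; smallest N with 2^N ≥ that is 13.
SNR = 6.02 × 13 + 1.76 = 80.02 dB.

80.0 dB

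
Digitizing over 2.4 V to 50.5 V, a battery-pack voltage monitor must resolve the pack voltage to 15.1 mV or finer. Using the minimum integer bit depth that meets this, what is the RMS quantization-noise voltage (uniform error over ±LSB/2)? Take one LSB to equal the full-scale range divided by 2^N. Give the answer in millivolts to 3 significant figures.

3.39 mV

Full-scale range = 50.5 V − (2.4 V) = 48.1 V.
48.1 V / 15.1 mV = 3185. Since 2^11 = 2048 and 2^12 = 4096, N = 12.
Step size = 48.1/4096 V = 11.743 mV.
V_rms = LSB/√12 = 3.39 mV.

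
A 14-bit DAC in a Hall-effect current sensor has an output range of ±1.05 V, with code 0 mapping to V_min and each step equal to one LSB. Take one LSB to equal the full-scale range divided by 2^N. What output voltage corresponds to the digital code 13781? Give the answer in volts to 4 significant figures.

0.7164 V

Span: 1.05 V − (-1.05 V) = 2.1 V. LSB = 2.1 V / 2^14.
V_out = -1.05 + 13781 × (2.1/16384) V
      = -1.05 + 1.76636 = 0.716364 V.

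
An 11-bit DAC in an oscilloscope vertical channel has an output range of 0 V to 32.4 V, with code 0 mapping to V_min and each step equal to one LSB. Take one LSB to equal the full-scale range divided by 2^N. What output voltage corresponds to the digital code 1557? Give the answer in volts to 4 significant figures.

24.63 V

Range is 32.4 V. LSB = 32.4 V / 2^11.
Output = V_min + (1557/2048) × range = 0 + 0.760254 × 32.4 V
      = 0 + 24.6322 = 24.6322 V.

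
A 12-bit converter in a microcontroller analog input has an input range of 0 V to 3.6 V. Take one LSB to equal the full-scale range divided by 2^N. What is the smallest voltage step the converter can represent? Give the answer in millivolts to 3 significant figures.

Full-scale range = 3.6 V.
Number of codes = 2^12 = 4096.
One LSB is 3.6 V / 4096 = 0.879 mV.

0.879 mV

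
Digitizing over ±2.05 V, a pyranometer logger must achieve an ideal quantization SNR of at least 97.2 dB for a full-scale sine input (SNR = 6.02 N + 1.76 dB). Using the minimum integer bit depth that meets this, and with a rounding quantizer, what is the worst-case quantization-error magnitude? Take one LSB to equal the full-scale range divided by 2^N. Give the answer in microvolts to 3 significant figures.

31.3 µV

The full-scale span is 2.05 − (-2.05) = 4.1 V.
N ≥ (97.2 − 1.76)/6.02 = 15.854 → N_min = 16.
LSB = 4.1 V / 2^16 = 62.561 µV.
Max error for round-to-nearest is LSB/2 = 31.3 µV.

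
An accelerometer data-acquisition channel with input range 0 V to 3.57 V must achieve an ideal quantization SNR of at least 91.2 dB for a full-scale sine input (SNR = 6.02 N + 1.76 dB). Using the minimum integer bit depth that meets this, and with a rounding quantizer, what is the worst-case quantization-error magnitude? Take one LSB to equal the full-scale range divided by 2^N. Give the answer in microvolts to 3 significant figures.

Full-scale range = 3.57 V.
Solving 6.02 N ≥ 91.2 − 1.76: N ≥ 14.857. Round up → N = 15.
LSB = 3.57 V / 2^15 = 108.95 µV.
|e|_max = LSB/2 = 54.5 µV.

54.5 µV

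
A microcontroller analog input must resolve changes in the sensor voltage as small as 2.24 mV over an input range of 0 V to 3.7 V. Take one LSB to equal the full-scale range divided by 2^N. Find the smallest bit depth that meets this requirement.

Range is 3.7 V.
Levels needed ≥ 3.7/2.24 mV = 1652. 2^11 = 2048 suffices, so N_min = 11.

11 bits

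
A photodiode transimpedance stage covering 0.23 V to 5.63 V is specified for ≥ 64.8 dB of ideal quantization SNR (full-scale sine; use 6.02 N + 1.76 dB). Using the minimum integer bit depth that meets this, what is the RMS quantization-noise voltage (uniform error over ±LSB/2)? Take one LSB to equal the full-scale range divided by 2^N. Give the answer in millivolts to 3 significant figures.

0.761 mV

Full-scale range = 5.63 V − (0.23 V) = 5.4 V.
N ≥ (64.8 − 1.76)/6.02 = 10.472 → N_min = 11.
One LSB is 5.4 V / 2048 = 2.6367 mV.
σ_q = LSB/√12 = 2.6367 mV/3.4641 = 0.761 mV.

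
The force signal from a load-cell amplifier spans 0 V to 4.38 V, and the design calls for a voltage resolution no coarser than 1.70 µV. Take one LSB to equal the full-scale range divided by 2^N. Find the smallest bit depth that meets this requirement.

V_FS = 4.38 V.
Required number of levels: 4.38/1.70 µV = 2.5765e6; smallest N with 2^N ≥ that is 22.

22 bits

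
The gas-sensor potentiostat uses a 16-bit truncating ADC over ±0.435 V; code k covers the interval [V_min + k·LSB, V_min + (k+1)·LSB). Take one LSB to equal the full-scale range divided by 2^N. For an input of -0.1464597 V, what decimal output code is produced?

Span: 0.435 V − (-0.435 V) = 0.87 V. LSB = 0.87 V / 2^16 ≈ 13.28 µV.
code = ⌊(V_in − V_min)/LSB⌋ = ⌊(V_in − V_min) × 2^16 / range⌋
     = ⌊(-0.1464597 − (-0.435)) × 65536 / 0.87⌋ = ⌊0.2885403 × 65536/0.87⌋
     = ⌊21735.376⌋ = 21735.

21735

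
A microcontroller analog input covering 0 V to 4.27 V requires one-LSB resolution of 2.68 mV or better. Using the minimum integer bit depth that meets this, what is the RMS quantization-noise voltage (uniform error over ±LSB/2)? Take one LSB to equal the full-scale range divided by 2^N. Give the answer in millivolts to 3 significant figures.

V_FS = 4.27 V.
Need 2^N ≥ 4.27 V / 2.68 mV = 1593 → N_min = 11.
LSB = 4.27 V ÷ 2^11 = 4.27/2048 V = 2.0850 mV.
V_rms = LSB/√12 = 0.602 mV.

0.602 mV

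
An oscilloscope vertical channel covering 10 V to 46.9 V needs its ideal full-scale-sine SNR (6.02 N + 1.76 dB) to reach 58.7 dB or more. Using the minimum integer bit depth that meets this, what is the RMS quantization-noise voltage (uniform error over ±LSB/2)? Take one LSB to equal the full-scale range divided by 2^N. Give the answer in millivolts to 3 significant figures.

10.4 mV

Full-scale range = 46.9 V − (10 V) = 36.9 V.
6.02 N + 1.76 ≥ 58.7 gives N ≥ 9.458, so the minimum integer is 10.
LSB = 36.9 V / 2^10 = 36.035 mV.
RMS noise = LSB/√12 = 10.4 mV.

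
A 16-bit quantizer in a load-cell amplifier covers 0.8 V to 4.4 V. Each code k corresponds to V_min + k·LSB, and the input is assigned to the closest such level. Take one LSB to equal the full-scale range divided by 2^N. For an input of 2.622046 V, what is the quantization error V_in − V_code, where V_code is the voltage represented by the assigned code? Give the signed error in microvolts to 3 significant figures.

+18.4 µV

The full-scale span is 4.4 − (0.8) = 3.6 V. LSB = 3.6 V / 2^16 ≈ 54.93 µV.
Position in LSBs: (2.622046 − (0.8)) × 65536/3.6 = 33169.3352; rounding gives k = 33169.
Reconstructed level: 0.8 + 33169 × 3.6/65536 V = 2.6220275879 V.
Error = V_in − V_code = 2.622046 − (2.6220275879) = +18.4 µV.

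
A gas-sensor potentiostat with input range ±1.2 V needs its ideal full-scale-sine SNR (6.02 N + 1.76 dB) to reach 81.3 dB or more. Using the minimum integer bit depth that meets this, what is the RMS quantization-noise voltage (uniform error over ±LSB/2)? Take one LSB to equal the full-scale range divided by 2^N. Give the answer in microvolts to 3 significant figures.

Span: 1.2 V − (-1.2 V) = 2.4 V.
Solving 6.02 N ≥ 81.3 − 1.76: N ≥ 13.213. Round up → N = 14.
LSB = 2.4 V ÷ 2^14 = 2.4/16384 V = 146.48 µV.
σ_q = LSB/√12 = 146.48 µV/3.4641 = 42.3 µV.

42.3 µV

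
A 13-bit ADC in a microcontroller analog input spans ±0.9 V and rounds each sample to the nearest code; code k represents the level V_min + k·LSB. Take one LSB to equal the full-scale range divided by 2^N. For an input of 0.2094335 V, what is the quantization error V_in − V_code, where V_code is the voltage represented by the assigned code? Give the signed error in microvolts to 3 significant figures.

The full-scale span is 0.9 − (-0.9) = 1.8 V. LSB = 1.8 V / 2^13 ≈ 219.7 µV.
Position in LSBs: (0.2094335 − (-0.9)) × 8192/1.8 = 5049.1551; rounding gives k = 5049.
Reconstructed level: -0.9 + 5049 × 1.8/8192 V = 0.2093994141 V.
e = 0.2094335 − (0.2093994141) = +34.1 µV.

+34.1 µV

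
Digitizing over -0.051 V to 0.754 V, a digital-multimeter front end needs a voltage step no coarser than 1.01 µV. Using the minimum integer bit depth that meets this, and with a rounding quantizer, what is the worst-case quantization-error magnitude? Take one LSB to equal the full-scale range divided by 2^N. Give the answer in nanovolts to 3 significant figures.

The full-scale span is 0.754 − (-0.051) = 0.805 V.
Need 2^N ≥ 0.805 V / 1.01 µV = 797000 → N_min = 20.
One LSB is 0.805 V / 1048576 = 0.76771 µV.
Half an LSB is 384 nV.

384 nV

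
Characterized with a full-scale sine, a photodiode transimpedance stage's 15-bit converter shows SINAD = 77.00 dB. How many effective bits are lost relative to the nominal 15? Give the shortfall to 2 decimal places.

2.50 bits

ENOB = (SINAD − 1.76)/6.02 = (77.00 − 1.76)/6.02 = 12.4983 bits.
Lost resolution: 15 − 12.4983 = 2.5017 bits.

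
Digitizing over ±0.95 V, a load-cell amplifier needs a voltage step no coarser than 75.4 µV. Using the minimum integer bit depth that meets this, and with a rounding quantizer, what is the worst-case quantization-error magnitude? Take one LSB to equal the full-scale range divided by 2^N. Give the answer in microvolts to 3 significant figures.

Full-scale range = 0.95 V − (-0.95 V) = 1.9 V.
Need 2^N ≥ 1.9 V / 75.4 µV = 25200 → N_min = 15.
One LSB is 1.9 V / 32768 = 57.983 µV.
|e|_max = LSB/2 = 29.0 µV.

29.0 µV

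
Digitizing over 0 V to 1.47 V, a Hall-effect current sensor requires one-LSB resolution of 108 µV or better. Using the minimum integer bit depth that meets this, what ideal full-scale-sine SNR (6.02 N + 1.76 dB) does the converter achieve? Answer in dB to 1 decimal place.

Range is 1.47 V.
Need 2^N ≥ 1.47 V / 108 µV = 13610 → N_min = 14.
SNR = 6.02 × 14 + 1.76 = 86.04 dB.

86.0 dB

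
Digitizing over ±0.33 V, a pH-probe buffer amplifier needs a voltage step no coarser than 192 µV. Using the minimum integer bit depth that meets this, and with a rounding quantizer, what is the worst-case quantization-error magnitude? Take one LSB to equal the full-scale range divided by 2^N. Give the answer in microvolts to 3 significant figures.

80.6 µV

The full-scale span is 0.33 − (-0.33) = 0.66 V.
Need 2^N ≥ 0.66 V / 192 µV = 3438 → N_min = 12.
LSB = 0.66 V / 2^12 = 161.13 µV.
Half an LSB is 80.6 µV.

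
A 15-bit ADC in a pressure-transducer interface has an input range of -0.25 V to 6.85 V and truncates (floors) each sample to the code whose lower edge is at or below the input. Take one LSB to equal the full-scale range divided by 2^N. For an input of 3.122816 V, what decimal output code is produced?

Full-scale range = 6.85 V − (-0.25 V) = 7.1 V. LSB = 7.1 V / 2^15 ≈ 216.7 µV.
code = ⌊(V_in − V_min)/LSB⌋ = ⌊(V_in − V_min) × 2^15 / range⌋
     = ⌊(3.122816 − (-0.25)) × 32768 / 7.1⌋ = ⌊3.372816 × 32768/7.1⌋
     = ⌊15566.258⌋ = 15566.

15566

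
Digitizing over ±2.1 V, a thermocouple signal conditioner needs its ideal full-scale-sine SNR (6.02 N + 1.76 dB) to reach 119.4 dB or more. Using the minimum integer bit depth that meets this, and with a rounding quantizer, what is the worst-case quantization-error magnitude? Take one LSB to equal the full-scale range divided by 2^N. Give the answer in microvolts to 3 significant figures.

2.00 µV

Span: 2.1 V − (-2.1 V) = 4.2 V.
Required N = ⌈(119.4 − 1.76)/6.02⌉ = ⌈19.542⌉ = 20.
Step size = 4.2/1048576 V = 4.0054 µV.
|e|_max = LSB/2 = 2.00 µV.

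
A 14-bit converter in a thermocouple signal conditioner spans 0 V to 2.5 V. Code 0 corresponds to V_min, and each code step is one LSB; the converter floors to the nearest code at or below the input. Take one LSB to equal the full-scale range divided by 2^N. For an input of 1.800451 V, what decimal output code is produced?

Full-scale range = 2.5 V. LSB = 2.5 V / 2^14 ≈ 152.6 µV.
V_in − V_min = 1.800451 − (0) = 1.800451 V.
Divide by LSB: 1.800451 × 16384/2.5 = 11799.4357.
Truncating gives code 11799.

11799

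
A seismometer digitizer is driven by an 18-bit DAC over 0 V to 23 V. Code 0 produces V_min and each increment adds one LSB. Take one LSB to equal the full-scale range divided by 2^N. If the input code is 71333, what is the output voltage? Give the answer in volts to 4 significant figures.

V_FS = 23 V. LSB = 23 V / 2^18.
Output = V_min + (71333/262144) × range = 0 + 0.272114 × 23 V
      = 0 V + 6.25862 V = 6.25862 V.

6.259 V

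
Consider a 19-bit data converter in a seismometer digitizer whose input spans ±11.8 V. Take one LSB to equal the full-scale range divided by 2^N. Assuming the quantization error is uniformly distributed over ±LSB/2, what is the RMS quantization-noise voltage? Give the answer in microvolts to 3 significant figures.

13.0 µV

Span: 11.8 V − (-11.8 V) = 23.6 V.
One LSB is 23.6 V / 524288 = 45.013 µV.
σ_q = LSB/√12 = 45.013 µV/3.4641 = 13.0 µV.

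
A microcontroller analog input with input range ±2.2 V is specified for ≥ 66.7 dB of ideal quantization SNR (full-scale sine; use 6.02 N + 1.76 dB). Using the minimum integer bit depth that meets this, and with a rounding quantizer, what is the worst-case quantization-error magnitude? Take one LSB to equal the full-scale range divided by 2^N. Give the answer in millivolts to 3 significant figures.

1.07 mV

Full-scale range = 2.2 V − (-2.2 V) = 4.4 V.
Solving 6.02 N ≥ 66.7 − 1.76: N ≥ 10.787. Round up → N = 11.
LSB = 4.4 V ÷ 2^11 = 4.4/2048 V = 2.1484 mV.
Half an LSB is 1.07 mV.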